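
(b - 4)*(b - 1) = b^2 - 5*b + 4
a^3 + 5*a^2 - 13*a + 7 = (a - 1)^2*(a + 7)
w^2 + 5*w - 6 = (w - 1)*(w + 6)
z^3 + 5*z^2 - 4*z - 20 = (z - 2)*(z + 2)*(z + 5)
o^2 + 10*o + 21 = (o + 3)*(o + 7)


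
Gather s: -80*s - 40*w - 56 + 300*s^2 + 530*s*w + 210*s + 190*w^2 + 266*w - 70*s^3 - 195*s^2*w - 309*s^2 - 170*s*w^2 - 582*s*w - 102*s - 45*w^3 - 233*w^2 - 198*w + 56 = -70*s^3 + s^2*(-195*w - 9) + s*(-170*w^2 - 52*w + 28) - 45*w^3 - 43*w^2 + 28*w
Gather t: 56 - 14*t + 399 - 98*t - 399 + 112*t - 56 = 0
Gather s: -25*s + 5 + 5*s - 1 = 4 - 20*s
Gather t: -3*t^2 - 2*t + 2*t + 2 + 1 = 3 - 3*t^2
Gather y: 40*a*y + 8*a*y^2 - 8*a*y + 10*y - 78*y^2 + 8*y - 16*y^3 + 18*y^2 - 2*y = -16*y^3 + y^2*(8*a - 60) + y*(32*a + 16)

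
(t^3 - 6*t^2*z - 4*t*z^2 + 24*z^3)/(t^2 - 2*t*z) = t - 4*z - 12*z^2/t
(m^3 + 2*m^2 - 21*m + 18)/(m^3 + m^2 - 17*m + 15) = (m + 6)/(m + 5)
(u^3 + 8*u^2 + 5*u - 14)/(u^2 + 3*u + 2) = (u^2 + 6*u - 7)/(u + 1)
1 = 1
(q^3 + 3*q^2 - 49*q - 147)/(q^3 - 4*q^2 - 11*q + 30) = (q^2 - 49)/(q^2 - 7*q + 10)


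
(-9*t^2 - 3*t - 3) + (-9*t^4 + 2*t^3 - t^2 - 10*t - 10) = -9*t^4 + 2*t^3 - 10*t^2 - 13*t - 13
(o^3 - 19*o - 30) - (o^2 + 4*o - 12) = o^3 - o^2 - 23*o - 18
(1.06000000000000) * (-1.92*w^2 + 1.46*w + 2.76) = -2.0352*w^2 + 1.5476*w + 2.9256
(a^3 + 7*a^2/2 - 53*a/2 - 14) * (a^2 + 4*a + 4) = a^5 + 15*a^4/2 - 17*a^3/2 - 106*a^2 - 162*a - 56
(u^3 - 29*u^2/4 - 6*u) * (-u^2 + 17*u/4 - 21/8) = -u^5 + 23*u^4/2 - 439*u^3/16 - 207*u^2/32 + 63*u/4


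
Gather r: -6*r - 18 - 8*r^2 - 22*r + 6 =-8*r^2 - 28*r - 12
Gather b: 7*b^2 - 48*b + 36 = 7*b^2 - 48*b + 36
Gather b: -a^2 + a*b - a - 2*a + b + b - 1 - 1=-a^2 - 3*a + b*(a + 2) - 2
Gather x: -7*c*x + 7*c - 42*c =-7*c*x - 35*c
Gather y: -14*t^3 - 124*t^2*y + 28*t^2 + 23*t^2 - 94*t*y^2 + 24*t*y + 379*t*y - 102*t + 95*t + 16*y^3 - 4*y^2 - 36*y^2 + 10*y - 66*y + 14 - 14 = -14*t^3 + 51*t^2 - 7*t + 16*y^3 + y^2*(-94*t - 40) + y*(-124*t^2 + 403*t - 56)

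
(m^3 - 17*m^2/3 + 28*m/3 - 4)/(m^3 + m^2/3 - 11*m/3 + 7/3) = (3*m^3 - 17*m^2 + 28*m - 12)/(3*m^3 + m^2 - 11*m + 7)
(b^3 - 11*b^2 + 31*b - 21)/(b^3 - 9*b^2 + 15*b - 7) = (b - 3)/(b - 1)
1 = 1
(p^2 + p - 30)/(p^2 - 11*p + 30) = (p + 6)/(p - 6)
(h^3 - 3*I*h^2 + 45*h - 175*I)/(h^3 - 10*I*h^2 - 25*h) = (h + 7*I)/h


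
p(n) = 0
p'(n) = 0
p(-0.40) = 0.00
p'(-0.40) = 0.00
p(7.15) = 0.00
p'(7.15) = 0.00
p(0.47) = 0.00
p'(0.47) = 0.00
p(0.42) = 0.00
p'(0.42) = 0.00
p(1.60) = 0.00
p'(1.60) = 0.00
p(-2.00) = 0.00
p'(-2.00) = 0.00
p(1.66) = 0.00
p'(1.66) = 0.00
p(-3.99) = 0.00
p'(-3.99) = 0.00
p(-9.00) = 0.00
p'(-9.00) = 0.00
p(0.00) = 0.00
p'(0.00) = 0.00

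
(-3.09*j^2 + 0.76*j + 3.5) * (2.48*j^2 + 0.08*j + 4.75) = -7.6632*j^4 + 1.6376*j^3 - 5.9367*j^2 + 3.89*j + 16.625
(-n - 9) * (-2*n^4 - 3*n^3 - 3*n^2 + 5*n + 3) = 2*n^5 + 21*n^4 + 30*n^3 + 22*n^2 - 48*n - 27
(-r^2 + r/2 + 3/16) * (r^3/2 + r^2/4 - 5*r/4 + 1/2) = -r^5/2 + 47*r^3/32 - 69*r^2/64 + r/64 + 3/32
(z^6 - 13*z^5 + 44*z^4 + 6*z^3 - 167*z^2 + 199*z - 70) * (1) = z^6 - 13*z^5 + 44*z^4 + 6*z^3 - 167*z^2 + 199*z - 70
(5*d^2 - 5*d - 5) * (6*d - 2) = 30*d^3 - 40*d^2 - 20*d + 10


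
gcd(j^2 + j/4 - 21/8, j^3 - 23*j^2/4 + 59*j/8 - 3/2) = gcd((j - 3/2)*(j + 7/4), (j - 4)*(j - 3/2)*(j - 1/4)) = j - 3/2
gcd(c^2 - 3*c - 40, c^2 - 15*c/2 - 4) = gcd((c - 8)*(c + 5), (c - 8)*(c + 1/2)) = c - 8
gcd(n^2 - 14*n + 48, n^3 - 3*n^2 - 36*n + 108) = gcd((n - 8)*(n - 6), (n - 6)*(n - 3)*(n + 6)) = n - 6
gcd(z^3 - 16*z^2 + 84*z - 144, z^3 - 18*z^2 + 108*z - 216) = z^2 - 12*z + 36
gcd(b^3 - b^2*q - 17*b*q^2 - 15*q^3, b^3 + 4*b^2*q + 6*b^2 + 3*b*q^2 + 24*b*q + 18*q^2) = b^2 + 4*b*q + 3*q^2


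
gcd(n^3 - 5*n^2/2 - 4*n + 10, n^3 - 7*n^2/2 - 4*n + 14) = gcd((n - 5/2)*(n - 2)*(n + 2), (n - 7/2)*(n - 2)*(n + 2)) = n^2 - 4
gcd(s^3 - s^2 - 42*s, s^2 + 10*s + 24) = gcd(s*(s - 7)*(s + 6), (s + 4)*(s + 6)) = s + 6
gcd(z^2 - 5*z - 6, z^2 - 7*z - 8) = z + 1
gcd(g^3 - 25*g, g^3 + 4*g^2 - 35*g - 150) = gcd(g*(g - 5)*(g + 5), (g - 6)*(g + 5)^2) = g + 5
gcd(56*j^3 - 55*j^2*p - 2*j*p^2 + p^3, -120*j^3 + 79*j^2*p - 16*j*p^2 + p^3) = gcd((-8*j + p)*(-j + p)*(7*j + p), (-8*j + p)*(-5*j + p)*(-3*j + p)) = -8*j + p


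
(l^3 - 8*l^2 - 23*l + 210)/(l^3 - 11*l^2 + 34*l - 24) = (l^2 - 2*l - 35)/(l^2 - 5*l + 4)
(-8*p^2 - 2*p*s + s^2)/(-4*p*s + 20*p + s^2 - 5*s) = (2*p + s)/(s - 5)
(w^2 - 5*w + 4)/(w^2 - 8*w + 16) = (w - 1)/(w - 4)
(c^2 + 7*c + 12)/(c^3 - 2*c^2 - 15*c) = (c + 4)/(c*(c - 5))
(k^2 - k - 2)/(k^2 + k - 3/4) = 4*(k^2 - k - 2)/(4*k^2 + 4*k - 3)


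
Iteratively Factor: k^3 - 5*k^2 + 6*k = (k - 2)*(k^2 - 3*k) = (k - 3)*(k - 2)*(k)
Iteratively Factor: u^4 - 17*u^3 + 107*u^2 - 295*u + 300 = (u - 3)*(u^3 - 14*u^2 + 65*u - 100) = (u - 5)*(u - 3)*(u^2 - 9*u + 20) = (u - 5)*(u - 4)*(u - 3)*(u - 5)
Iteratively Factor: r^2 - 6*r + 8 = (r - 2)*(r - 4)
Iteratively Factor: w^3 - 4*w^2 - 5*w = (w + 1)*(w^2 - 5*w) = (w - 5)*(w + 1)*(w)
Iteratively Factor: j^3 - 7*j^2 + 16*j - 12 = (j - 3)*(j^2 - 4*j + 4) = (j - 3)*(j - 2)*(j - 2)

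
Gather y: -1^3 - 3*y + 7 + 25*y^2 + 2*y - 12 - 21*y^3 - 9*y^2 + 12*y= -21*y^3 + 16*y^2 + 11*y - 6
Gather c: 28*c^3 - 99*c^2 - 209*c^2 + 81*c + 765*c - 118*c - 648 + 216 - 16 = 28*c^3 - 308*c^2 + 728*c - 448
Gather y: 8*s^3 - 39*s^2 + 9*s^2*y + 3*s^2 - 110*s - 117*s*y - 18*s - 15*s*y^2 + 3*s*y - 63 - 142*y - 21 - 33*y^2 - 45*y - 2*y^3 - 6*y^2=8*s^3 - 36*s^2 - 128*s - 2*y^3 + y^2*(-15*s - 39) + y*(9*s^2 - 114*s - 187) - 84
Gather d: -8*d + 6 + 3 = 9 - 8*d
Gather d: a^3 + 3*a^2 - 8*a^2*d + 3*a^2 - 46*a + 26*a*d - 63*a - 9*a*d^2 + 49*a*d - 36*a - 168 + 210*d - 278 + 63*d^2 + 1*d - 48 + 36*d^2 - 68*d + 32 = a^3 + 6*a^2 - 145*a + d^2*(99 - 9*a) + d*(-8*a^2 + 75*a + 143) - 462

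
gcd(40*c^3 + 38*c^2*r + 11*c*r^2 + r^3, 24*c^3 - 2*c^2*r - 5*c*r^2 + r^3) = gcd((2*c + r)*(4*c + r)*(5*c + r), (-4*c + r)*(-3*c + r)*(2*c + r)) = 2*c + r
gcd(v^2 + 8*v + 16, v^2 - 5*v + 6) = 1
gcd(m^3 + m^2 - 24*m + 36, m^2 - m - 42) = m + 6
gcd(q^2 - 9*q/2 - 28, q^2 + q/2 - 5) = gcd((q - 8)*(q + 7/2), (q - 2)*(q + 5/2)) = 1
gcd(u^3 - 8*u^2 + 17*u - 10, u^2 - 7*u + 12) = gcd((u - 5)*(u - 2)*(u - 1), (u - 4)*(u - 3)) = 1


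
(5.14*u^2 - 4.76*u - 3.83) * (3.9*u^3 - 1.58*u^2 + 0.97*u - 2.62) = 20.046*u^5 - 26.6852*u^4 - 2.4304*u^3 - 12.0326*u^2 + 8.7561*u + 10.0346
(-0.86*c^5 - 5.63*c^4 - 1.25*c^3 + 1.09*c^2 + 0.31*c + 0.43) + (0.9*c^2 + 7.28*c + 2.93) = -0.86*c^5 - 5.63*c^4 - 1.25*c^3 + 1.99*c^2 + 7.59*c + 3.36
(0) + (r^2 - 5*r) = r^2 - 5*r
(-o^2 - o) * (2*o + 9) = -2*o^3 - 11*o^2 - 9*o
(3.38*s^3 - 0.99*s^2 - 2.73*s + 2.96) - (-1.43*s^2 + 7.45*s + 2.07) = 3.38*s^3 + 0.44*s^2 - 10.18*s + 0.89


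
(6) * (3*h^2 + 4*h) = 18*h^2 + 24*h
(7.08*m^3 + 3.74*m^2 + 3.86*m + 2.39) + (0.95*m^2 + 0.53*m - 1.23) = 7.08*m^3 + 4.69*m^2 + 4.39*m + 1.16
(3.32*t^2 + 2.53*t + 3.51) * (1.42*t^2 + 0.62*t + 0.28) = 4.7144*t^4 + 5.651*t^3 + 7.4824*t^2 + 2.8846*t + 0.9828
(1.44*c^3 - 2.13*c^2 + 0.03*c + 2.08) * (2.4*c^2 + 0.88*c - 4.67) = 3.456*c^5 - 3.8448*c^4 - 8.5272*c^3 + 14.9655*c^2 + 1.6903*c - 9.7136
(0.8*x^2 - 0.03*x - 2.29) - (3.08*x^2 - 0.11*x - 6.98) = -2.28*x^2 + 0.08*x + 4.69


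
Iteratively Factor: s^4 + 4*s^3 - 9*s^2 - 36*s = (s - 3)*(s^3 + 7*s^2 + 12*s) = (s - 3)*(s + 4)*(s^2 + 3*s) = s*(s - 3)*(s + 4)*(s + 3)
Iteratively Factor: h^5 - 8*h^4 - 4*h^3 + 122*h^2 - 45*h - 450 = (h - 5)*(h^4 - 3*h^3 - 19*h^2 + 27*h + 90) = (h - 5)^2*(h^3 + 2*h^2 - 9*h - 18) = (h - 5)^2*(h + 3)*(h^2 - h - 6) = (h - 5)^2*(h + 2)*(h + 3)*(h - 3)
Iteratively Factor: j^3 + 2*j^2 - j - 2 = (j - 1)*(j^2 + 3*j + 2) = (j - 1)*(j + 2)*(j + 1)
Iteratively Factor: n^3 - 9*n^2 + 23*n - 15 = (n - 5)*(n^2 - 4*n + 3) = (n - 5)*(n - 1)*(n - 3)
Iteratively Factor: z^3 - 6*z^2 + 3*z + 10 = (z + 1)*(z^2 - 7*z + 10) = (z - 2)*(z + 1)*(z - 5)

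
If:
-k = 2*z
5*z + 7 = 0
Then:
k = 14/5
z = -7/5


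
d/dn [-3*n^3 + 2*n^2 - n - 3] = -9*n^2 + 4*n - 1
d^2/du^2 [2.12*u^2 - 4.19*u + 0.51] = 4.24000000000000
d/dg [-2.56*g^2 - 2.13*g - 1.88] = -5.12*g - 2.13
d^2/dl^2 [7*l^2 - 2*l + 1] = 14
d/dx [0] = 0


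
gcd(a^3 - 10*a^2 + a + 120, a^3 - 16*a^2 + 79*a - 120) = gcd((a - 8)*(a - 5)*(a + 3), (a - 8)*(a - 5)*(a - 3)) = a^2 - 13*a + 40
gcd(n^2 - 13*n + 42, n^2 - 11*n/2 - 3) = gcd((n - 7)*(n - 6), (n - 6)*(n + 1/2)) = n - 6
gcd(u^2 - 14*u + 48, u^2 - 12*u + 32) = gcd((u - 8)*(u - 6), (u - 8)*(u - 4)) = u - 8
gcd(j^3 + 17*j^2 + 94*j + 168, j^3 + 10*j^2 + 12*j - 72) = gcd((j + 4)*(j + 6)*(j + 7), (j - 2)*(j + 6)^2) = j + 6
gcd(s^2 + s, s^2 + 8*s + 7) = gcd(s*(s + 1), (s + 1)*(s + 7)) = s + 1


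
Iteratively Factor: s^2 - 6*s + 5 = (s - 1)*(s - 5)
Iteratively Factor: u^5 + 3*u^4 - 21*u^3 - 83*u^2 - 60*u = (u + 1)*(u^4 + 2*u^3 - 23*u^2 - 60*u) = (u - 5)*(u + 1)*(u^3 + 7*u^2 + 12*u) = u*(u - 5)*(u + 1)*(u^2 + 7*u + 12) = u*(u - 5)*(u + 1)*(u + 4)*(u + 3)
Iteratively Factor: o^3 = (o)*(o^2) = o^2*(o)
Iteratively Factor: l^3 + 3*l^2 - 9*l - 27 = (l + 3)*(l^2 - 9) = (l + 3)^2*(l - 3)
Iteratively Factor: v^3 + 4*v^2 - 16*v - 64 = (v + 4)*(v^2 - 16) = (v + 4)^2*(v - 4)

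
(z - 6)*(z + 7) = z^2 + z - 42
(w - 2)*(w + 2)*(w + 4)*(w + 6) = w^4 + 10*w^3 + 20*w^2 - 40*w - 96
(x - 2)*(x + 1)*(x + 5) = x^3 + 4*x^2 - 7*x - 10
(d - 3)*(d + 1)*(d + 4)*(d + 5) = d^4 + 7*d^3 - d^2 - 67*d - 60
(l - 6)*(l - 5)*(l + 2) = l^3 - 9*l^2 + 8*l + 60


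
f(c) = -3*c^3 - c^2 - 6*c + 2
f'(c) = -9*c^2 - 2*c - 6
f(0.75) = -4.33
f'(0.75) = -12.56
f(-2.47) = 55.93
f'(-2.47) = -55.97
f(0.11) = 1.32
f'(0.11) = -6.33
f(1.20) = -11.82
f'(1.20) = -21.36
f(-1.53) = 19.58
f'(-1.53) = -24.01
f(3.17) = -122.63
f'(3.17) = -102.78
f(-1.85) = 28.67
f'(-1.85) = -33.10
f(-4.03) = 206.29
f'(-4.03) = -144.11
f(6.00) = -718.00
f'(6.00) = -342.00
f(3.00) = -106.00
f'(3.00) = -93.00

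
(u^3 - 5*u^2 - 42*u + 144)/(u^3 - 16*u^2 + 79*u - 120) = (u + 6)/(u - 5)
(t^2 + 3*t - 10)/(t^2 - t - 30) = (t - 2)/(t - 6)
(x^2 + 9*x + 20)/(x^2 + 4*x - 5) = (x + 4)/(x - 1)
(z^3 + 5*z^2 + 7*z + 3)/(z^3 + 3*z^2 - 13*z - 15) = (z^2 + 4*z + 3)/(z^2 + 2*z - 15)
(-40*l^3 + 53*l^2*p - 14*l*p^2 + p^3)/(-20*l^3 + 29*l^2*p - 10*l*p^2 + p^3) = (-8*l + p)/(-4*l + p)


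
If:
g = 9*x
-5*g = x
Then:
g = 0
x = 0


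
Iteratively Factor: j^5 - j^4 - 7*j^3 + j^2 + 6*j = (j + 2)*(j^4 - 3*j^3 - j^2 + 3*j) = (j - 3)*(j + 2)*(j^3 - j) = (j - 3)*(j + 1)*(j + 2)*(j^2 - j) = (j - 3)*(j - 1)*(j + 1)*(j + 2)*(j)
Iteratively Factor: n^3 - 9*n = (n + 3)*(n^2 - 3*n) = (n - 3)*(n + 3)*(n)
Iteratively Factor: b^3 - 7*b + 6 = (b - 1)*(b^2 + b - 6) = (b - 2)*(b - 1)*(b + 3)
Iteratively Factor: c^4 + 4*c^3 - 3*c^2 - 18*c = (c + 3)*(c^3 + c^2 - 6*c) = (c - 2)*(c + 3)*(c^2 + 3*c) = (c - 2)*(c + 3)^2*(c)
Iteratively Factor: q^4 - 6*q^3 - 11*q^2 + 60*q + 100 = (q - 5)*(q^3 - q^2 - 16*q - 20) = (q - 5)*(q + 2)*(q^2 - 3*q - 10) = (q - 5)^2*(q + 2)*(q + 2)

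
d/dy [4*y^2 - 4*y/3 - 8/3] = 8*y - 4/3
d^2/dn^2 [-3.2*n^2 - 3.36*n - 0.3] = -6.40000000000000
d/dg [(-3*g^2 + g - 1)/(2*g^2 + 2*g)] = (-2*g^2 + g + 1/2)/(g^2*(g^2 + 2*g + 1))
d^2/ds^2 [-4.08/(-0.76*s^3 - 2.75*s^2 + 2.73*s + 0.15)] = (-(18.6048*s + 22.44)*(0.76*s^3 + 2.75*s^2 - 2.73*s - 0.15) + 4.08*(2.28*s^2 + 5.5*s - 2.73)*(4.56*s^2 + 11.0*s - 5.46))/(0.76*s^3 + 2.75*s^2 - 2.73*s - 0.15)^3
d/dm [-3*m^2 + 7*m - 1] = 7 - 6*m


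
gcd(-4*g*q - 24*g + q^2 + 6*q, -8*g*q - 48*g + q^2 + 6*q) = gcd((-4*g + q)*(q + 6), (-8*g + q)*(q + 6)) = q + 6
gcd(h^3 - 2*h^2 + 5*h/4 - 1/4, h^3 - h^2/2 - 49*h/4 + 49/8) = h - 1/2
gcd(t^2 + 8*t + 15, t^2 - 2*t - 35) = t + 5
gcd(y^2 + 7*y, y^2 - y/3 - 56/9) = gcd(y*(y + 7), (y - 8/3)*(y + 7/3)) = 1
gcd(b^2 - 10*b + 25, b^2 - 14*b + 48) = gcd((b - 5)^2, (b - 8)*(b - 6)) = 1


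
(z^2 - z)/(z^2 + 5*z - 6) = z/(z + 6)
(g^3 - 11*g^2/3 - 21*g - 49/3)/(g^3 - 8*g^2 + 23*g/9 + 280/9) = 3*(3*g^2 + 10*g + 7)/(9*g^2 - 9*g - 40)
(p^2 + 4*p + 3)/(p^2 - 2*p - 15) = (p + 1)/(p - 5)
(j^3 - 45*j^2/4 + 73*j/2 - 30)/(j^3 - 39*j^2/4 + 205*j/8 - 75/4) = 2*(j - 4)/(2*j - 5)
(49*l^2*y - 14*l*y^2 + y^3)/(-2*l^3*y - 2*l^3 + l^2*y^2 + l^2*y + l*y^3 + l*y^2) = y*(49*l^2 - 14*l*y + y^2)/(l*(-2*l^2*y - 2*l^2 + l*y^2 + l*y + y^3 + y^2))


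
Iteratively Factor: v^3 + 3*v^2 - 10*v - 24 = (v - 3)*(v^2 + 6*v + 8) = (v - 3)*(v + 4)*(v + 2)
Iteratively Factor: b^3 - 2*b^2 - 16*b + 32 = (b - 4)*(b^2 + 2*b - 8) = (b - 4)*(b + 4)*(b - 2)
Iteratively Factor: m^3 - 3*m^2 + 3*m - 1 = (m - 1)*(m^2 - 2*m + 1) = (m - 1)^2*(m - 1)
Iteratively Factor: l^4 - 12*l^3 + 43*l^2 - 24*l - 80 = (l + 1)*(l^3 - 13*l^2 + 56*l - 80) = (l - 4)*(l + 1)*(l^2 - 9*l + 20) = (l - 4)^2*(l + 1)*(l - 5)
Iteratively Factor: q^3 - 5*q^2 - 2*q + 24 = (q + 2)*(q^2 - 7*q + 12) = (q - 4)*(q + 2)*(q - 3)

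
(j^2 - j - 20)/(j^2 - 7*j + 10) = (j + 4)/(j - 2)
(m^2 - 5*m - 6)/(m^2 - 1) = (m - 6)/(m - 1)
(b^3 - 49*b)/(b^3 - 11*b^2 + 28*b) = (b + 7)/(b - 4)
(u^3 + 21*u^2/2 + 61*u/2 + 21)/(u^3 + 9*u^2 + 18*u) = (2*u^2 + 9*u + 7)/(2*u*(u + 3))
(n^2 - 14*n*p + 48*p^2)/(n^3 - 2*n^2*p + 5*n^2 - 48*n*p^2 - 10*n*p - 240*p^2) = (n - 6*p)/(n^2 + 6*n*p + 5*n + 30*p)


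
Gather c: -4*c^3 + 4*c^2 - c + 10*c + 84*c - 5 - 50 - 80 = -4*c^3 + 4*c^2 + 93*c - 135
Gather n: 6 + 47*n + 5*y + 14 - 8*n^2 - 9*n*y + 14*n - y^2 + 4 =-8*n^2 + n*(61 - 9*y) - y^2 + 5*y + 24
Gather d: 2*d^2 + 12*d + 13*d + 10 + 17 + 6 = 2*d^2 + 25*d + 33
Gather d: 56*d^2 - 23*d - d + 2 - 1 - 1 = 56*d^2 - 24*d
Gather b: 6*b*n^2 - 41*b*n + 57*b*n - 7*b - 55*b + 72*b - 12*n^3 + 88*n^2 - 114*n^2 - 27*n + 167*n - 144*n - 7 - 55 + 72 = b*(6*n^2 + 16*n + 10) - 12*n^3 - 26*n^2 - 4*n + 10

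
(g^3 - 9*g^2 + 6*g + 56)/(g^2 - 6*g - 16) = (g^2 - 11*g + 28)/(g - 8)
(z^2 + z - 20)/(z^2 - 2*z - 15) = (-z^2 - z + 20)/(-z^2 + 2*z + 15)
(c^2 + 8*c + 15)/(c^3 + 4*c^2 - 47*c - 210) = (c + 3)/(c^2 - c - 42)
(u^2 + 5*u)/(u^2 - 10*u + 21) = u*(u + 5)/(u^2 - 10*u + 21)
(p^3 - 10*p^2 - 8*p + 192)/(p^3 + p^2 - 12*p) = (p^2 - 14*p + 48)/(p*(p - 3))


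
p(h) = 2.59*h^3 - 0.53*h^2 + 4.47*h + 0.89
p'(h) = 7.77*h^2 - 1.06*h + 4.47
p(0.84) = 5.81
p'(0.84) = 9.06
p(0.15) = 1.56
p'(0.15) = 4.49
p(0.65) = 4.28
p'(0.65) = 7.06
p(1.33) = 11.99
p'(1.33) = 16.80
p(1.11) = 8.74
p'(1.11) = 12.87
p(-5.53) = -478.04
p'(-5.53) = 247.95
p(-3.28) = -110.87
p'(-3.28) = 91.54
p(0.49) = 3.26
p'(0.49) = 5.82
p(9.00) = 1886.30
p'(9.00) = 624.30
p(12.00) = 4453.73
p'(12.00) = 1110.63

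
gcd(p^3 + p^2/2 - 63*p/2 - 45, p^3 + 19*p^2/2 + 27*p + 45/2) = p^2 + 13*p/2 + 15/2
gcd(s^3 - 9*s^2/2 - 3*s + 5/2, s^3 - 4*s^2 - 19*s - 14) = s + 1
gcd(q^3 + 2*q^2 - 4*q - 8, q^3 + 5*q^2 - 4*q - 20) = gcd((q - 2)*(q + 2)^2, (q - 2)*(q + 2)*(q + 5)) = q^2 - 4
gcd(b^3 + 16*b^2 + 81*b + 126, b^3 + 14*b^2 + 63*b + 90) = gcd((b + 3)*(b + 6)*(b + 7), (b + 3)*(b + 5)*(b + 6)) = b^2 + 9*b + 18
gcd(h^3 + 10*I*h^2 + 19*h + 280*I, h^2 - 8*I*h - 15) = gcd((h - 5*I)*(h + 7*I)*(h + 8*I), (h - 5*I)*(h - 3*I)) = h - 5*I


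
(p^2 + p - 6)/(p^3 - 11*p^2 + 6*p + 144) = (p - 2)/(p^2 - 14*p + 48)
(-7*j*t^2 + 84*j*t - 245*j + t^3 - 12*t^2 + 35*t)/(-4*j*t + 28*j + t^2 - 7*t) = (-7*j*t + 35*j + t^2 - 5*t)/(-4*j + t)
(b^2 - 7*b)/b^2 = (b - 7)/b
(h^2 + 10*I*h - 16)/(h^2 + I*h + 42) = (h^2 + 10*I*h - 16)/(h^2 + I*h + 42)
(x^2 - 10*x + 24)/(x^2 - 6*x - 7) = (-x^2 + 10*x - 24)/(-x^2 + 6*x + 7)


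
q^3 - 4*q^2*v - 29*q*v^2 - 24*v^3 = (q - 8*v)*(q + v)*(q + 3*v)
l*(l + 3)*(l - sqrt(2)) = l^3 - sqrt(2)*l^2 + 3*l^2 - 3*sqrt(2)*l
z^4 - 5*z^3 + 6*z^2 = z^2*(z - 3)*(z - 2)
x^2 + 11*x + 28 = (x + 4)*(x + 7)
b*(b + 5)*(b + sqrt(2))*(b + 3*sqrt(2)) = b^4 + 5*b^3 + 4*sqrt(2)*b^3 + 6*b^2 + 20*sqrt(2)*b^2 + 30*b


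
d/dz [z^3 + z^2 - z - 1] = 3*z^2 + 2*z - 1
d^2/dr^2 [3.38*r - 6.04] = 0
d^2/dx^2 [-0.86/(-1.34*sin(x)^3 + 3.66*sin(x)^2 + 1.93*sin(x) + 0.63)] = (-0.566940257848307*sin(x)^6 + 1.72056496162919*sin(x)^5 - 0.0459960998530304*sin(x)^4 + 1.07464225060769*sin(x)^2 - 1.04137699484391*sin(x) + 0.0177168830577596*sin(3*x)^2 + 0.712315525430665*sin(3*x) - 0.048390889545821*sin(5*x) + 0.0497849632380717)/(0.366120218579235*sin(x)^3 - 1.0*sin(x)^2 - 0.527322404371585*sin(x) - 0.172131147540984)^3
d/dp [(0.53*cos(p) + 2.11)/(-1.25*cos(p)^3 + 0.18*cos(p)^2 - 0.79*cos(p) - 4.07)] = (-1.325*cos(p)^3 - 7.8171*cos(p)^2 + 0.7596*cos(p) + 0.4902)*sin(p)/(1.5625*cos(p)^6 - 0.45*cos(p)^5 + 2.0074*cos(p)^4 + 9.8906*cos(p)^3 - 0.8411*cos(p)^2 + 6.4306*cos(p) + 16.5649)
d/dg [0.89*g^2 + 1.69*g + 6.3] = 1.78*g + 1.69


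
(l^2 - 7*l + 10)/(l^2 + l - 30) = (l - 2)/(l + 6)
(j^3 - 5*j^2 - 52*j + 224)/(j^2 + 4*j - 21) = (j^2 - 12*j + 32)/(j - 3)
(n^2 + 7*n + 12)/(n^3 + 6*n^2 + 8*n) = (n + 3)/(n*(n + 2))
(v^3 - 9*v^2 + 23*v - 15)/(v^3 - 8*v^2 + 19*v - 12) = (v - 5)/(v - 4)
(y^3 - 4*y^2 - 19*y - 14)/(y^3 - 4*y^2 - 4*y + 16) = (y^2 - 6*y - 7)/(y^2 - 6*y + 8)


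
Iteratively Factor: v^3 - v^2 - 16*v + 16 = (v - 4)*(v^2 + 3*v - 4) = (v - 4)*(v - 1)*(v + 4)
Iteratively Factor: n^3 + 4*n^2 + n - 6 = (n + 3)*(n^2 + n - 2) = (n - 1)*(n + 3)*(n + 2)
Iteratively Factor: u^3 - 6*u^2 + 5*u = (u)*(u^2 - 6*u + 5) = u*(u - 5)*(u - 1)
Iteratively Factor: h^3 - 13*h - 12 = (h - 4)*(h^2 + 4*h + 3) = (h - 4)*(h + 3)*(h + 1)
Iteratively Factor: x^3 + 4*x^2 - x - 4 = (x + 4)*(x^2 - 1) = (x - 1)*(x + 4)*(x + 1)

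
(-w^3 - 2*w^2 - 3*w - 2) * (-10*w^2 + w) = 10*w^5 + 19*w^4 + 28*w^3 + 17*w^2 - 2*w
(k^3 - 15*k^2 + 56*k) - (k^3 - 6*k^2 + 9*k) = -9*k^2 + 47*k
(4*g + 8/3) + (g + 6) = 5*g + 26/3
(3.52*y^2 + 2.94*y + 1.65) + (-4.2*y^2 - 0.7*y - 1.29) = -0.68*y^2 + 2.24*y + 0.36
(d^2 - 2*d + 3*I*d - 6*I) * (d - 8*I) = d^3 - 2*d^2 - 5*I*d^2 + 24*d + 10*I*d - 48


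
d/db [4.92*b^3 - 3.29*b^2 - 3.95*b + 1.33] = 14.76*b^2 - 6.58*b - 3.95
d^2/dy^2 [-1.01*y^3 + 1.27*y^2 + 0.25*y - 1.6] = 2.54 - 6.06*y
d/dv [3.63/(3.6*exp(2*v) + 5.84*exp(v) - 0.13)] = (-26.136*exp(v) - 21.1992)*exp(v)/(3.6*exp(2*v) + 5.84*exp(v) - 0.13)^2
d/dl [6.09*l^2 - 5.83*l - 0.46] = 12.18*l - 5.83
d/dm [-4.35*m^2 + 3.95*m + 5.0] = 3.95 - 8.7*m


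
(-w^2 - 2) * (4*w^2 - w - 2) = -4*w^4 + w^3 - 6*w^2 + 2*w + 4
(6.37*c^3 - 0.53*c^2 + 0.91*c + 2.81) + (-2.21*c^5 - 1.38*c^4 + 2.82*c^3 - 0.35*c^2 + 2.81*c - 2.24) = -2.21*c^5 - 1.38*c^4 + 9.19*c^3 - 0.88*c^2 + 3.72*c + 0.57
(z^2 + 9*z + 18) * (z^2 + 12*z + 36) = z^4 + 21*z^3 + 162*z^2 + 540*z + 648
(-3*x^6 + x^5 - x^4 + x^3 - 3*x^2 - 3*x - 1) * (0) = 0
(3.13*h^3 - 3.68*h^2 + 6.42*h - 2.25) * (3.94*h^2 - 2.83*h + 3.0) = 12.3322*h^5 - 23.3571*h^4 + 45.0992*h^3 - 38.0736*h^2 + 25.6275*h - 6.75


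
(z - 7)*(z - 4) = z^2 - 11*z + 28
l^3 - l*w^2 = l*(l - w)*(l + w)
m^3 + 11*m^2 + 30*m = m*(m + 5)*(m + 6)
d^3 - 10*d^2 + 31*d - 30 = (d - 5)*(d - 3)*(d - 2)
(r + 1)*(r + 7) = r^2 + 8*r + 7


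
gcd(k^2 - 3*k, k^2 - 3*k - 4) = 1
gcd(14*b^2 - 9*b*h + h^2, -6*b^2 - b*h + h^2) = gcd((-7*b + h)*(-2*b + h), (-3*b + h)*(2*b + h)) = 1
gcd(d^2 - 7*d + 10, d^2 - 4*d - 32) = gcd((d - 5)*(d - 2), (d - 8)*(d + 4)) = 1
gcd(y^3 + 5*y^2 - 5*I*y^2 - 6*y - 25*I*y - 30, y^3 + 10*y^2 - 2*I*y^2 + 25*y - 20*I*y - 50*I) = y^2 + y*(5 - 2*I) - 10*I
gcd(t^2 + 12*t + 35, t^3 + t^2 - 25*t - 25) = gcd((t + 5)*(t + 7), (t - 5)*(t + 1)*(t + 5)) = t + 5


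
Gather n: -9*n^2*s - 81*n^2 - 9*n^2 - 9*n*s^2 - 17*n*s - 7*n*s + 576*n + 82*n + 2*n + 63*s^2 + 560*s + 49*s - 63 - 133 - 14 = n^2*(-9*s - 90) + n*(-9*s^2 - 24*s + 660) + 63*s^2 + 609*s - 210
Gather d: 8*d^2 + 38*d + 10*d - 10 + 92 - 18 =8*d^2 + 48*d + 64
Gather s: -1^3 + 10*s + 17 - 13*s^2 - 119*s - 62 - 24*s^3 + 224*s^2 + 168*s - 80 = -24*s^3 + 211*s^2 + 59*s - 126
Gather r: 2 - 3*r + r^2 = r^2 - 3*r + 2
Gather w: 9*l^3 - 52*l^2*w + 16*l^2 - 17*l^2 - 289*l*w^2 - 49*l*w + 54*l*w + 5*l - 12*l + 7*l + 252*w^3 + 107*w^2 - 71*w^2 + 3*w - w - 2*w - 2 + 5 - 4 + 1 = 9*l^3 - l^2 + 252*w^3 + w^2*(36 - 289*l) + w*(-52*l^2 + 5*l)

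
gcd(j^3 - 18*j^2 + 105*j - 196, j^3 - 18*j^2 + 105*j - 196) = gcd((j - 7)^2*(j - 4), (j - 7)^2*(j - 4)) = j^3 - 18*j^2 + 105*j - 196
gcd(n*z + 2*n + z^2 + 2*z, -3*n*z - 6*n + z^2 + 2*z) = z + 2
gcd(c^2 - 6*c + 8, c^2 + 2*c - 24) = c - 4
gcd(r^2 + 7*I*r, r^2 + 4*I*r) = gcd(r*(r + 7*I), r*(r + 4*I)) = r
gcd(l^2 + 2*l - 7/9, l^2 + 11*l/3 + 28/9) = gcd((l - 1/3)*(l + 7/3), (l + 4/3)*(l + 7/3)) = l + 7/3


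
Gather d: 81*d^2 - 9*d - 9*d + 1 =81*d^2 - 18*d + 1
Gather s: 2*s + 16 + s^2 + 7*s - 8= s^2 + 9*s + 8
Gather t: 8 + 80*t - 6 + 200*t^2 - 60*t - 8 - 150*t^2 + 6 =50*t^2 + 20*t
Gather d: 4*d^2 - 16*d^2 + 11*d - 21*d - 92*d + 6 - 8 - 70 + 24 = -12*d^2 - 102*d - 48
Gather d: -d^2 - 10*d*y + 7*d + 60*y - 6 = -d^2 + d*(7 - 10*y) + 60*y - 6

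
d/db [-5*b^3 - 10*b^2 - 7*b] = -15*b^2 - 20*b - 7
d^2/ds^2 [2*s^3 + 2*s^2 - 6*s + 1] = 12*s + 4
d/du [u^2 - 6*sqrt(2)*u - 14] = 2*u - 6*sqrt(2)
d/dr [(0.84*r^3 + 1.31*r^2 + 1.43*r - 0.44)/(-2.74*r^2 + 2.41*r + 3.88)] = (-2.3016*r^4 + 4.0488*r^3 + 16.8529*r^2 + 7.7544*r + 6.6088)/(7.5076*r^4 - 13.2068*r^3 - 15.4543*r^2 + 18.7016*r + 15.0544)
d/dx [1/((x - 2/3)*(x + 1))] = 3*(-6*x - 1)/(9*x^4 + 6*x^3 - 11*x^2 - 4*x + 4)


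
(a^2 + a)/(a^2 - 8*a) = (a + 1)/(a - 8)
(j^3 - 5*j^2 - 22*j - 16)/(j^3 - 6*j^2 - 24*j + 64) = (j^2 + 3*j + 2)/(j^2 + 2*j - 8)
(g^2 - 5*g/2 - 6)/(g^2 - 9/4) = 2*(g - 4)/(2*g - 3)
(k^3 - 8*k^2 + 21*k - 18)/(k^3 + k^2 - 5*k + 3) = (k^3 - 8*k^2 + 21*k - 18)/(k^3 + k^2 - 5*k + 3)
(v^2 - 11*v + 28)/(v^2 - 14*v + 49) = (v - 4)/(v - 7)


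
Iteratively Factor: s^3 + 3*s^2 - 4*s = (s + 4)*(s^2 - s) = (s - 1)*(s + 4)*(s)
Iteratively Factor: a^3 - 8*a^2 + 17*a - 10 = (a - 2)*(a^2 - 6*a + 5) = (a - 5)*(a - 2)*(a - 1)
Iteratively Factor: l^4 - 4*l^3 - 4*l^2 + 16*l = (l - 4)*(l^3 - 4*l) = l*(l - 4)*(l^2 - 4) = l*(l - 4)*(l + 2)*(l - 2)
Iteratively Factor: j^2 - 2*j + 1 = (j - 1)*(j - 1)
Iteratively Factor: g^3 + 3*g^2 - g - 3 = (g - 1)*(g^2 + 4*g + 3) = (g - 1)*(g + 1)*(g + 3)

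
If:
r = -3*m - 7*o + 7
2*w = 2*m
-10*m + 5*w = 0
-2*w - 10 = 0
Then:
No Solution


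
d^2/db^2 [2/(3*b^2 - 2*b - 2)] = 4*(9*b^2 - 6*b - 4*(3*b - 1)^2 - 6)/(-3*b^2 + 2*b + 2)^3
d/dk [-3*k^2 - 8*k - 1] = -6*k - 8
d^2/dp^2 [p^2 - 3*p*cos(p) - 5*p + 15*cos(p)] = 3*p*cos(p) + 6*sin(p) - 15*cos(p) + 2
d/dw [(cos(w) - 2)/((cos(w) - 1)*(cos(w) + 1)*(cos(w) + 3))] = (-21*cos(w) - 3*cos(2*w) + cos(3*w) + 7)/(2*(cos(w) + 3)^2*sin(w)^3)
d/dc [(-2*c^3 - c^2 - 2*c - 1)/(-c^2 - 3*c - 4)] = (2*c^4 + 12*c^3 + 25*c^2 + 6*c + 5)/(c^4 + 6*c^3 + 17*c^2 + 24*c + 16)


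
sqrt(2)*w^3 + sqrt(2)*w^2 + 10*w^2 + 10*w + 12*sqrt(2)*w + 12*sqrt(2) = (w + 2*sqrt(2))*(w + 3*sqrt(2))*(sqrt(2)*w + sqrt(2))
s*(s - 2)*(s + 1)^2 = s^4 - 3*s^2 - 2*s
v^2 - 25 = (v - 5)*(v + 5)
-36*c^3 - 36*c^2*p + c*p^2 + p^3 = (-6*c + p)*(c + p)*(6*c + p)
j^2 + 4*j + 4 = (j + 2)^2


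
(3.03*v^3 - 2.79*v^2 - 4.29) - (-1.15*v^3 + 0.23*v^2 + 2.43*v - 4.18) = 4.18*v^3 - 3.02*v^2 - 2.43*v - 0.11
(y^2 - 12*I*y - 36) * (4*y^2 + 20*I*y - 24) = 4*y^4 - 28*I*y^3 + 72*y^2 - 432*I*y + 864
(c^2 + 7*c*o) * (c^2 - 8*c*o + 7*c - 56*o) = c^4 - c^3*o + 7*c^3 - 56*c^2*o^2 - 7*c^2*o - 392*c*o^2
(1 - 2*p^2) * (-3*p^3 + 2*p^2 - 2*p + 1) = 6*p^5 - 4*p^4 + p^3 - 2*p + 1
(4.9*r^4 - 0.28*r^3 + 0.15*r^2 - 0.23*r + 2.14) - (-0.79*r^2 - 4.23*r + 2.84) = 4.9*r^4 - 0.28*r^3 + 0.94*r^2 + 4.0*r - 0.7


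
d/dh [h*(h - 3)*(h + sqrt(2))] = h*(h - 3) + h*(h + sqrt(2)) + (h - 3)*(h + sqrt(2))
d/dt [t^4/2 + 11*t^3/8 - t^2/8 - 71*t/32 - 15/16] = 2*t^3 + 33*t^2/8 - t/4 - 71/32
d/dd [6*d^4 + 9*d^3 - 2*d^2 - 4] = d*(24*d^2 + 27*d - 4)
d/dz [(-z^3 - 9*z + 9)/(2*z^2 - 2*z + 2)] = z*(-z^3 + 2*z^2 + 6*z - 18)/(2*(z^4 - 2*z^3 + 3*z^2 - 2*z + 1))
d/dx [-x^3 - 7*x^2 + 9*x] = -3*x^2 - 14*x + 9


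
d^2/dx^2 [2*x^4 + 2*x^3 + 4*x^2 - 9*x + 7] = 24*x^2 + 12*x + 8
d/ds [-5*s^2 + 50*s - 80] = 50 - 10*s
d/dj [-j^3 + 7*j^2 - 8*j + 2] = -3*j^2 + 14*j - 8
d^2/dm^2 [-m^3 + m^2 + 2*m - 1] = 2 - 6*m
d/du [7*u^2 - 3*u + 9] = 14*u - 3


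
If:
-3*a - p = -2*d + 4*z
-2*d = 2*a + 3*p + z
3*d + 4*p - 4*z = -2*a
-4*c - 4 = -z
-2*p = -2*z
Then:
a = 0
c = -1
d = 0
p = 0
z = 0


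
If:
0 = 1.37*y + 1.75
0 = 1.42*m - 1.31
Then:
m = 0.92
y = -1.28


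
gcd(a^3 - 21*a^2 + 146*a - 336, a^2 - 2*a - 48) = a - 8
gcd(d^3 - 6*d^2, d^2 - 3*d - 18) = d - 6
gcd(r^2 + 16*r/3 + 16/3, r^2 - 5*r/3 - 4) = r + 4/3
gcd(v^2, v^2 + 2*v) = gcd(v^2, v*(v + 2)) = v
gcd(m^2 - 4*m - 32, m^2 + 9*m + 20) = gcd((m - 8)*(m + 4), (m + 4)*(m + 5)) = m + 4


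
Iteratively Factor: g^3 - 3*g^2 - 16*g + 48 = (g - 4)*(g^2 + g - 12) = (g - 4)*(g + 4)*(g - 3)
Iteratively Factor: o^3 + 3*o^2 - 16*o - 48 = (o - 4)*(o^2 + 7*o + 12) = (o - 4)*(o + 3)*(o + 4)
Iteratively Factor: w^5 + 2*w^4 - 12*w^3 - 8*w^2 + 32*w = (w)*(w^4 + 2*w^3 - 12*w^2 - 8*w + 32) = w*(w - 2)*(w^3 + 4*w^2 - 4*w - 16) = w*(w - 2)^2*(w^2 + 6*w + 8) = w*(w - 2)^2*(w + 2)*(w + 4)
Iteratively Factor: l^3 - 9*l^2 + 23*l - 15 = (l - 3)*(l^2 - 6*l + 5) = (l - 5)*(l - 3)*(l - 1)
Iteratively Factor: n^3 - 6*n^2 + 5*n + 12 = (n + 1)*(n^2 - 7*n + 12) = (n - 4)*(n + 1)*(n - 3)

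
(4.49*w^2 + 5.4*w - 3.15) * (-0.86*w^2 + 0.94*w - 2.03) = -3.8614*w^4 - 0.4234*w^3 - 1.3297*w^2 - 13.923*w + 6.3945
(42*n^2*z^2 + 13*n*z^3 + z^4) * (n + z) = 42*n^3*z^2 + 55*n^2*z^3 + 14*n*z^4 + z^5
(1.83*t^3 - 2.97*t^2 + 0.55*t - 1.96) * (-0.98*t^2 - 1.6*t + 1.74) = -1.7934*t^5 - 0.0174000000000003*t^4 + 7.3972*t^3 - 4.127*t^2 + 4.093*t - 3.4104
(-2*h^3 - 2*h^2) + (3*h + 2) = -2*h^3 - 2*h^2 + 3*h + 2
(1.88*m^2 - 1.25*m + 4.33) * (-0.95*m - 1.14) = -1.786*m^3 - 0.9557*m^2 - 2.6885*m - 4.9362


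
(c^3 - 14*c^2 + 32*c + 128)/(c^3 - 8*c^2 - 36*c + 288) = (c^2 - 6*c - 16)/(c^2 - 36)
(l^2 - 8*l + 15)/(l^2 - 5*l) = (l - 3)/l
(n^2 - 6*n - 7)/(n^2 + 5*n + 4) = (n - 7)/(n + 4)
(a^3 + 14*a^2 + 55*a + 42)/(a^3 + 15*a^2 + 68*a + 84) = (a + 1)/(a + 2)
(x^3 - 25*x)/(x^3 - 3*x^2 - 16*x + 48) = x*(x^2 - 25)/(x^3 - 3*x^2 - 16*x + 48)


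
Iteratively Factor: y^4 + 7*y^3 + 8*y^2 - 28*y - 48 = (y + 2)*(y^3 + 5*y^2 - 2*y - 24) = (y + 2)*(y + 3)*(y^2 + 2*y - 8) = (y + 2)*(y + 3)*(y + 4)*(y - 2)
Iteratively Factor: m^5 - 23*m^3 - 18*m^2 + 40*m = (m - 1)*(m^4 + m^3 - 22*m^2 - 40*m) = (m - 1)*(m + 2)*(m^3 - m^2 - 20*m) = m*(m - 1)*(m + 2)*(m^2 - m - 20) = m*(m - 1)*(m + 2)*(m + 4)*(m - 5)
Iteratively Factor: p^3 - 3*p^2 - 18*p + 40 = (p - 5)*(p^2 + 2*p - 8) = (p - 5)*(p - 2)*(p + 4)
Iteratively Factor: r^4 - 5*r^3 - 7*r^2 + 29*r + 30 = (r - 3)*(r^3 - 2*r^2 - 13*r - 10) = (r - 3)*(r + 2)*(r^2 - 4*r - 5) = (r - 3)*(r + 1)*(r + 2)*(r - 5)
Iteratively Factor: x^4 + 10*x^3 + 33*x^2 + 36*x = (x)*(x^3 + 10*x^2 + 33*x + 36) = x*(x + 4)*(x^2 + 6*x + 9) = x*(x + 3)*(x + 4)*(x + 3)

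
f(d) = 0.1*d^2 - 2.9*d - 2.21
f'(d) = 0.2*d - 2.9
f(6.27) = -16.46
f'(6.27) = -1.65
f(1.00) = -5.01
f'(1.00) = -2.70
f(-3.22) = 8.16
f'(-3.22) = -3.54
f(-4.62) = 13.32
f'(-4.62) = -3.82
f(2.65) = -9.19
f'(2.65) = -2.37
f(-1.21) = 1.45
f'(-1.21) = -3.14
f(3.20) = -10.47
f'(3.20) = -2.26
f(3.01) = -10.03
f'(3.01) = -2.30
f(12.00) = -22.61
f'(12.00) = -0.50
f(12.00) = -22.61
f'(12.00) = -0.50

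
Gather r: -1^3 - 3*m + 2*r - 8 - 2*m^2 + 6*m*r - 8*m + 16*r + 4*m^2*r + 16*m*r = -2*m^2 - 11*m + r*(4*m^2 + 22*m + 18) - 9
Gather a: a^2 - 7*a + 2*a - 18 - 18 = a^2 - 5*a - 36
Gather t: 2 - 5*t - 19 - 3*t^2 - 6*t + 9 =-3*t^2 - 11*t - 8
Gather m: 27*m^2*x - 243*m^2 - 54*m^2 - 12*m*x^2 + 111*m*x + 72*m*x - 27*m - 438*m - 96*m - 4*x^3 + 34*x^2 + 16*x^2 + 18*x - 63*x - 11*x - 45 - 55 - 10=m^2*(27*x - 297) + m*(-12*x^2 + 183*x - 561) - 4*x^3 + 50*x^2 - 56*x - 110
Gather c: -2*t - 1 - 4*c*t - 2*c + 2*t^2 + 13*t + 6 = c*(-4*t - 2) + 2*t^2 + 11*t + 5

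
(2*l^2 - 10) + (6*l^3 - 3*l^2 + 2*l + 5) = 6*l^3 - l^2 + 2*l - 5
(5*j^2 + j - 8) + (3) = 5*j^2 + j - 5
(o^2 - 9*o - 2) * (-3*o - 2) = -3*o^3 + 25*o^2 + 24*o + 4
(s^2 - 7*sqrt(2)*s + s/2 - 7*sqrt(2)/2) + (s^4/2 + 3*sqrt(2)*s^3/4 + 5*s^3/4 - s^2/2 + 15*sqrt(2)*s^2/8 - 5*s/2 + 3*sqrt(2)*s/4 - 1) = s^4/2 + 3*sqrt(2)*s^3/4 + 5*s^3/4 + s^2/2 + 15*sqrt(2)*s^2/8 - 25*sqrt(2)*s/4 - 2*s - 7*sqrt(2)/2 - 1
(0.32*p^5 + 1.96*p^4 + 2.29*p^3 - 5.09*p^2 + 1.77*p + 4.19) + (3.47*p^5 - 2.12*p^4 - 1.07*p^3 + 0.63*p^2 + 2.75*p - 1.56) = 3.79*p^5 - 0.16*p^4 + 1.22*p^3 - 4.46*p^2 + 4.52*p + 2.63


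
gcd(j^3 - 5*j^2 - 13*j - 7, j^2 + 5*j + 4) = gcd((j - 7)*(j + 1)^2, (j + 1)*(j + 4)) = j + 1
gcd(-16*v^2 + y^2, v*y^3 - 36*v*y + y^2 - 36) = 1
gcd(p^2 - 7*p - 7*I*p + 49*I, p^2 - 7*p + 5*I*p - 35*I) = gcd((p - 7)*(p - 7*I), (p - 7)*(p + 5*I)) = p - 7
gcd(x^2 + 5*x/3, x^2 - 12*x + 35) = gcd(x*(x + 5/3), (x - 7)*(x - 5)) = 1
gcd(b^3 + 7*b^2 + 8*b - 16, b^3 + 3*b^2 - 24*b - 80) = b^2 + 8*b + 16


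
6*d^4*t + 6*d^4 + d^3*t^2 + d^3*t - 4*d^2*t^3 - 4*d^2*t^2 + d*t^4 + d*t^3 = (-3*d + t)*(-2*d + t)*(d + t)*(d*t + d)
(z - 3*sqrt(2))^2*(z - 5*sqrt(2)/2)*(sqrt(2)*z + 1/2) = sqrt(2)*z^4 - 33*z^3/2 + 175*sqrt(2)*z^2/4 - 66*z - 45*sqrt(2)/2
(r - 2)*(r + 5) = r^2 + 3*r - 10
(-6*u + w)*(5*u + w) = -30*u^2 - u*w + w^2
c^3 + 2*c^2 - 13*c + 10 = (c - 2)*(c - 1)*(c + 5)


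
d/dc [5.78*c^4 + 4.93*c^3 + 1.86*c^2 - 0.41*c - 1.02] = 23.12*c^3 + 14.79*c^2 + 3.72*c - 0.41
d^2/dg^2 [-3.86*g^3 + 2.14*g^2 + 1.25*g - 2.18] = 4.28 - 23.16*g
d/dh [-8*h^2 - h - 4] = -16*h - 1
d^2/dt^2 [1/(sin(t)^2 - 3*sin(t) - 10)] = (-4*sin(t)^4 + 9*sin(t)^3 - 43*sin(t)^2 + 12*sin(t) + 38)/((sin(t) - 5)^3*(sin(t) + 2)^3)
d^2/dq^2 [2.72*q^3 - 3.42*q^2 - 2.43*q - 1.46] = 16.32*q - 6.84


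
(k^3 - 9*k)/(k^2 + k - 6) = k*(k - 3)/(k - 2)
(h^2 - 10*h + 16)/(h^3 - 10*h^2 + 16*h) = 1/h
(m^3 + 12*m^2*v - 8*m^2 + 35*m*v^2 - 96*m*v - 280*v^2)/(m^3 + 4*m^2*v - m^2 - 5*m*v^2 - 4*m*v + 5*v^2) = (-m^2 - 7*m*v + 8*m + 56*v)/(-m^2 + m*v + m - v)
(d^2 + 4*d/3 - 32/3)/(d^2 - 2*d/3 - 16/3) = (d + 4)/(d + 2)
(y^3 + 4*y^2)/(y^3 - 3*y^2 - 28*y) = y/(y - 7)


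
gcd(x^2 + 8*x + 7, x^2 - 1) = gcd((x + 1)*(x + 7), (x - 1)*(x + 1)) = x + 1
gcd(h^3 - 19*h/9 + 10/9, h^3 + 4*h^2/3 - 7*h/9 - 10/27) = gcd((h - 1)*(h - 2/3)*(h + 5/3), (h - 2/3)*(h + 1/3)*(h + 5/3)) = h^2 + h - 10/9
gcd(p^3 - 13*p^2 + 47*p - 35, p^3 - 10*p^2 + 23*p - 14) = p^2 - 8*p + 7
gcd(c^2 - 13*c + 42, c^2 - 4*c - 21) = c - 7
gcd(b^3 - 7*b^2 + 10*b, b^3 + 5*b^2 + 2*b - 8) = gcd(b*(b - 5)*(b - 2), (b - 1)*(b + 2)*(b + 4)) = 1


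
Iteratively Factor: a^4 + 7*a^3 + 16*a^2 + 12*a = (a + 3)*(a^3 + 4*a^2 + 4*a) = a*(a + 3)*(a^2 + 4*a + 4) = a*(a + 2)*(a + 3)*(a + 2)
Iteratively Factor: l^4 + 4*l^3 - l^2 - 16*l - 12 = (l + 2)*(l^3 + 2*l^2 - 5*l - 6) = (l - 2)*(l + 2)*(l^2 + 4*l + 3) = (l - 2)*(l + 2)*(l + 3)*(l + 1)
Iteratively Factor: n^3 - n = (n - 1)*(n^2 + n) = (n - 1)*(n + 1)*(n)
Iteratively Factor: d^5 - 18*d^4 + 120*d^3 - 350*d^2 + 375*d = (d)*(d^4 - 18*d^3 + 120*d^2 - 350*d + 375) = d*(d - 5)*(d^3 - 13*d^2 + 55*d - 75) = d*(d - 5)^2*(d^2 - 8*d + 15) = d*(d - 5)^2*(d - 3)*(d - 5)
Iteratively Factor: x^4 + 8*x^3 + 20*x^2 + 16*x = (x + 2)*(x^3 + 6*x^2 + 8*x) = (x + 2)*(x + 4)*(x^2 + 2*x) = (x + 2)^2*(x + 4)*(x)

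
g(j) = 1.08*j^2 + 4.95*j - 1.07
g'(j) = 2.16*j + 4.95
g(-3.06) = -6.10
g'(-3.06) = -1.66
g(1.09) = 5.61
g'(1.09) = 7.30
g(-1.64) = -6.28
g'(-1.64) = 1.41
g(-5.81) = 6.63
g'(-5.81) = -7.60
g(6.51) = 76.93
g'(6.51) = 19.01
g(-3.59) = -4.92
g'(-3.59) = -2.80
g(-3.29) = -5.67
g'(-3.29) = -2.16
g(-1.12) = -5.26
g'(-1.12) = 2.53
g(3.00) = 23.50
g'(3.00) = 11.43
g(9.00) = 130.96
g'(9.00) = 24.39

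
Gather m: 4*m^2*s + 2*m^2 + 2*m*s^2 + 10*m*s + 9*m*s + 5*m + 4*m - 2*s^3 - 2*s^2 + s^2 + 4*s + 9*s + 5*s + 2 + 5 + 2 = m^2*(4*s + 2) + m*(2*s^2 + 19*s + 9) - 2*s^3 - s^2 + 18*s + 9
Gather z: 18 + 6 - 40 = -16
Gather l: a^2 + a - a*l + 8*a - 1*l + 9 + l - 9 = a^2 - a*l + 9*a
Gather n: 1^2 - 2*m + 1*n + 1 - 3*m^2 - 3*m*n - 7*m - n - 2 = -3*m^2 - 3*m*n - 9*m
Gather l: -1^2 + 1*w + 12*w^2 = 12*w^2 + w - 1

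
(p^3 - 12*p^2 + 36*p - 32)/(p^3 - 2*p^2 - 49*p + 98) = (p^2 - 10*p + 16)/(p^2 - 49)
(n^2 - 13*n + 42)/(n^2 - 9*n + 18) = (n - 7)/(n - 3)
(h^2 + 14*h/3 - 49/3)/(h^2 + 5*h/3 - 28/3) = (h + 7)/(h + 4)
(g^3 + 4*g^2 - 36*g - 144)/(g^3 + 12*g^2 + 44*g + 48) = (g - 6)/(g + 2)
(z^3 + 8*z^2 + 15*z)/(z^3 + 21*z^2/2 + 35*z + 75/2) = 2*z/(2*z + 5)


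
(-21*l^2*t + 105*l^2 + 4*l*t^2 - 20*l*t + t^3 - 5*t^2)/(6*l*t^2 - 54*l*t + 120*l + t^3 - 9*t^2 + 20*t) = (-21*l^2 + 4*l*t + t^2)/(6*l*t - 24*l + t^2 - 4*t)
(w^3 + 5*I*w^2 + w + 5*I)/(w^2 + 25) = (w^2 + 1)/(w - 5*I)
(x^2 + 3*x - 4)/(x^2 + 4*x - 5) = (x + 4)/(x + 5)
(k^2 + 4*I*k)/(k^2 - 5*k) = (k + 4*I)/(k - 5)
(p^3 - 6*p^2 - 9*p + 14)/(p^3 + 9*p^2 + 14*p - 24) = (p^2 - 5*p - 14)/(p^2 + 10*p + 24)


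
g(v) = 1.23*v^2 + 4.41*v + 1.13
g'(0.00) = 4.41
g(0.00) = 1.13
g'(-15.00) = -32.49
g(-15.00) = 211.73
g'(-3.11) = -3.24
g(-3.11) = -0.69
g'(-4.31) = -6.19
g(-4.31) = 4.97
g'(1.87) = 9.01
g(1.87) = 13.68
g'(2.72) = 11.10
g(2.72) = 22.23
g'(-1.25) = 1.34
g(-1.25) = -2.46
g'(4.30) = 14.99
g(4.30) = 42.84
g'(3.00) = 11.79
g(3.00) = 25.43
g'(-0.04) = 4.31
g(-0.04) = 0.96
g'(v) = 2.46*v + 4.41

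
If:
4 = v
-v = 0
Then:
No Solution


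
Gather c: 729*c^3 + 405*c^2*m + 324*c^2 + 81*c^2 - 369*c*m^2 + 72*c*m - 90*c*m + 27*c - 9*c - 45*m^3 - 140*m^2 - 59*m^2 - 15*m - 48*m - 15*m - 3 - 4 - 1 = 729*c^3 + c^2*(405*m + 405) + c*(-369*m^2 - 18*m + 18) - 45*m^3 - 199*m^2 - 78*m - 8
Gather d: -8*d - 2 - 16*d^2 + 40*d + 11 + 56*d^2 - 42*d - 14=40*d^2 - 10*d - 5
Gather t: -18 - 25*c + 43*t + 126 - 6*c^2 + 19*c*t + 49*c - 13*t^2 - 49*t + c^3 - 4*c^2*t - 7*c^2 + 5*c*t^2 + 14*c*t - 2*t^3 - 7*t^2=c^3 - 13*c^2 + 24*c - 2*t^3 + t^2*(5*c - 20) + t*(-4*c^2 + 33*c - 6) + 108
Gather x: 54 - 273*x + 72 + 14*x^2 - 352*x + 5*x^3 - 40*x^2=5*x^3 - 26*x^2 - 625*x + 126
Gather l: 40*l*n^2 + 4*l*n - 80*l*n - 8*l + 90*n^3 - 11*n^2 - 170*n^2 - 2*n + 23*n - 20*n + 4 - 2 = l*(40*n^2 - 76*n - 8) + 90*n^3 - 181*n^2 + n + 2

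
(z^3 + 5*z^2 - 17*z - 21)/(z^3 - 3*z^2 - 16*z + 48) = (z^2 + 8*z + 7)/(z^2 - 16)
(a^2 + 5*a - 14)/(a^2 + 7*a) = (a - 2)/a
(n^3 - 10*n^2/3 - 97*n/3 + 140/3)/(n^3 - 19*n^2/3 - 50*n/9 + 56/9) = 3*(3*n^2 + 11*n - 20)/(9*n^2 + 6*n - 8)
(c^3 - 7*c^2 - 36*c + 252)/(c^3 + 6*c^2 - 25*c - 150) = (c^2 - 13*c + 42)/(c^2 - 25)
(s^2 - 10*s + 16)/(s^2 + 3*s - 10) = (s - 8)/(s + 5)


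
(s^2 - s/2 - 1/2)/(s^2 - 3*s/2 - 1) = (s - 1)/(s - 2)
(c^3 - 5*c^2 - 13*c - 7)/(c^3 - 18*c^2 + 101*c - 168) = (c^2 + 2*c + 1)/(c^2 - 11*c + 24)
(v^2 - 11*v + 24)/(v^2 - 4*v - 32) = (v - 3)/(v + 4)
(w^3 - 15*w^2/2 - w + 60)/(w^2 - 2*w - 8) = (w^2 - 7*w/2 - 15)/(w + 2)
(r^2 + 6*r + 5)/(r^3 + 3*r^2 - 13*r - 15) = 1/(r - 3)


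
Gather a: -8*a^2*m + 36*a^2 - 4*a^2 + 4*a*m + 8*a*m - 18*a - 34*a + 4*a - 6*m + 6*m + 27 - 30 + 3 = a^2*(32 - 8*m) + a*(12*m - 48)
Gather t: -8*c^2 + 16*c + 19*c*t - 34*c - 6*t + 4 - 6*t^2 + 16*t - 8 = -8*c^2 - 18*c - 6*t^2 + t*(19*c + 10) - 4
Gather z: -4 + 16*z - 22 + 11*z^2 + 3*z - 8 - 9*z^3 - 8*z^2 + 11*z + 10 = -9*z^3 + 3*z^2 + 30*z - 24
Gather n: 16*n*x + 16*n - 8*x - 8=n*(16*x + 16) - 8*x - 8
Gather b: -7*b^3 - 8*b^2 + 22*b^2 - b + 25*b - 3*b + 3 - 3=-7*b^3 + 14*b^2 + 21*b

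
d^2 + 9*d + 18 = (d + 3)*(d + 6)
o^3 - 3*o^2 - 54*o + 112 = (o - 8)*(o - 2)*(o + 7)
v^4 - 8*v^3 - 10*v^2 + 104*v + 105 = (v - 7)*(v - 5)*(v + 1)*(v + 3)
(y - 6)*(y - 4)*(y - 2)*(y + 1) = y^4 - 11*y^3 + 32*y^2 - 4*y - 48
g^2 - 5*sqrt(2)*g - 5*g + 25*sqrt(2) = (g - 5)*(g - 5*sqrt(2))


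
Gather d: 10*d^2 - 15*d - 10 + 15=10*d^2 - 15*d + 5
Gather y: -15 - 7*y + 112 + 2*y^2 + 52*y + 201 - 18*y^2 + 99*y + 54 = -16*y^2 + 144*y + 352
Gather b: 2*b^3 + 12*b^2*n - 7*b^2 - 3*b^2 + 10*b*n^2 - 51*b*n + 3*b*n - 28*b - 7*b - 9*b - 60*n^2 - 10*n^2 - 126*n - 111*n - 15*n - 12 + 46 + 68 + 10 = 2*b^3 + b^2*(12*n - 10) + b*(10*n^2 - 48*n - 44) - 70*n^2 - 252*n + 112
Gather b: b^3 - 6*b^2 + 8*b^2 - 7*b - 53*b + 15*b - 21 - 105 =b^3 + 2*b^2 - 45*b - 126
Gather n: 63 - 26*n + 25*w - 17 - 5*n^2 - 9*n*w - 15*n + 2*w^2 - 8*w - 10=-5*n^2 + n*(-9*w - 41) + 2*w^2 + 17*w + 36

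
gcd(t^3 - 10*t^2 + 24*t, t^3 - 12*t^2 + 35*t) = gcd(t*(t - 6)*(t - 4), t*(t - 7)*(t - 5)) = t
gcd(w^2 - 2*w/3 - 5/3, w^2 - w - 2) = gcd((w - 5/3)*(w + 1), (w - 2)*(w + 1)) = w + 1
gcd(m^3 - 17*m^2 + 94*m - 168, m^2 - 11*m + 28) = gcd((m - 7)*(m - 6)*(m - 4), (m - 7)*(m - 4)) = m^2 - 11*m + 28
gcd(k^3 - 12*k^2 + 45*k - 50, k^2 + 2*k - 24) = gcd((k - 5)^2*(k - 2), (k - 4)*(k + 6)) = 1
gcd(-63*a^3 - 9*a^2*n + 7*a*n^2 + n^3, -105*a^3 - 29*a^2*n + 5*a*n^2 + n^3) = 21*a^2 + 10*a*n + n^2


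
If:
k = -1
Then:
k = -1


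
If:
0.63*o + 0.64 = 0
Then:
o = -1.02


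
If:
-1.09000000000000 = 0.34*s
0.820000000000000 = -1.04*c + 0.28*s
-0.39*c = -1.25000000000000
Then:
No Solution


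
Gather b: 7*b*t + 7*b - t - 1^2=b*(7*t + 7) - t - 1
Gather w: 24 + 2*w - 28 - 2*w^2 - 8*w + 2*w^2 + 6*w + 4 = 0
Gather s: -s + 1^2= 1 - s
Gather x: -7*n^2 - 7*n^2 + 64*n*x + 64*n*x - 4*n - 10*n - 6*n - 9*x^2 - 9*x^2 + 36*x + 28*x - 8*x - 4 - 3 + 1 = -14*n^2 - 20*n - 18*x^2 + x*(128*n + 56) - 6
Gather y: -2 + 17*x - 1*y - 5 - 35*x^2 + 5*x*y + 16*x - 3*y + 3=-35*x^2 + 33*x + y*(5*x - 4) - 4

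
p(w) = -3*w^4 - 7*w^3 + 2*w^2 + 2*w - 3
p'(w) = -12*w^3 - 21*w^2 + 4*w + 2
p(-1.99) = 9.06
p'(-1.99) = 5.45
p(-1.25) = 3.97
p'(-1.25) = -12.38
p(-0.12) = -3.20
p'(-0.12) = 1.24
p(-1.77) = 9.10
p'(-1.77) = -4.33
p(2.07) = -107.46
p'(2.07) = -186.14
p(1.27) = -19.38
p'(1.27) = -51.37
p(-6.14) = -2583.33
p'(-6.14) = 1963.45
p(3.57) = -776.16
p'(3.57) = -797.35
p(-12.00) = -49851.00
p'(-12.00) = 17666.00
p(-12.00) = -49851.00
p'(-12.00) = 17666.00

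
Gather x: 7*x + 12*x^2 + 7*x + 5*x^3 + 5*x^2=5*x^3 + 17*x^2 + 14*x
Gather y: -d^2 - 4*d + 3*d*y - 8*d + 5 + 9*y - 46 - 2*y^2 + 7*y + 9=-d^2 - 12*d - 2*y^2 + y*(3*d + 16) - 32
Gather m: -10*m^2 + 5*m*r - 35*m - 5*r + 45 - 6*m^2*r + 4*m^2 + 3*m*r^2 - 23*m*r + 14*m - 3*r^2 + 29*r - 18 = m^2*(-6*r - 6) + m*(3*r^2 - 18*r - 21) - 3*r^2 + 24*r + 27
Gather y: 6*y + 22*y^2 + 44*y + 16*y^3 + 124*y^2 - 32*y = 16*y^3 + 146*y^2 + 18*y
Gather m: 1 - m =1 - m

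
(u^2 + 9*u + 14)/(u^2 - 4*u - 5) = (u^2 + 9*u + 14)/(u^2 - 4*u - 5)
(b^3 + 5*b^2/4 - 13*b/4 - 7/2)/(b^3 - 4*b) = (4*b^2 - 3*b - 7)/(4*b*(b - 2))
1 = 1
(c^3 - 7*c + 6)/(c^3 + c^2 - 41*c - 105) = (c^2 - 3*c + 2)/(c^2 - 2*c - 35)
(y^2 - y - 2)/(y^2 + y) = (y - 2)/y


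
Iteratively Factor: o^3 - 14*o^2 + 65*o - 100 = (o - 5)*(o^2 - 9*o + 20) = (o - 5)^2*(o - 4)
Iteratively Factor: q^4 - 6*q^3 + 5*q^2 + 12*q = (q - 4)*(q^3 - 2*q^2 - 3*q) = q*(q - 4)*(q^2 - 2*q - 3) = q*(q - 4)*(q + 1)*(q - 3)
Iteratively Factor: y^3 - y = (y - 1)*(y^2 + y) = (y - 1)*(y + 1)*(y)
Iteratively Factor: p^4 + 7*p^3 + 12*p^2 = (p + 3)*(p^3 + 4*p^2) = p*(p + 3)*(p^2 + 4*p) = p*(p + 3)*(p + 4)*(p)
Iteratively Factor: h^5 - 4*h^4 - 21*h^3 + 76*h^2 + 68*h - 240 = (h + 4)*(h^4 - 8*h^3 + 11*h^2 + 32*h - 60) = (h - 3)*(h + 4)*(h^3 - 5*h^2 - 4*h + 20) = (h - 5)*(h - 3)*(h + 4)*(h^2 - 4) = (h - 5)*(h - 3)*(h + 2)*(h + 4)*(h - 2)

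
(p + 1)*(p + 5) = p^2 + 6*p + 5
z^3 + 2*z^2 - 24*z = z*(z - 4)*(z + 6)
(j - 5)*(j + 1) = j^2 - 4*j - 5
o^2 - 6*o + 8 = (o - 4)*(o - 2)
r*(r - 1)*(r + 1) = r^3 - r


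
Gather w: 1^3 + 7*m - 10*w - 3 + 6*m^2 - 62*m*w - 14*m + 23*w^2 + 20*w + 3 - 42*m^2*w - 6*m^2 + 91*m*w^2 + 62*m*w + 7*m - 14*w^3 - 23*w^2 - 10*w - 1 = -42*m^2*w + 91*m*w^2 - 14*w^3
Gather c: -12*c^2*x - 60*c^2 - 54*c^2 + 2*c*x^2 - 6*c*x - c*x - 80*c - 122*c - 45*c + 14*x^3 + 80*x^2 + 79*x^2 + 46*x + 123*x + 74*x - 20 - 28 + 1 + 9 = c^2*(-12*x - 114) + c*(2*x^2 - 7*x - 247) + 14*x^3 + 159*x^2 + 243*x - 38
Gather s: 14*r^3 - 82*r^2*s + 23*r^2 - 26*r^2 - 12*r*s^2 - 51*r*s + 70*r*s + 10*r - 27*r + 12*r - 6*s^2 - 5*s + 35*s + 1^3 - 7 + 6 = 14*r^3 - 3*r^2 - 5*r + s^2*(-12*r - 6) + s*(-82*r^2 + 19*r + 30)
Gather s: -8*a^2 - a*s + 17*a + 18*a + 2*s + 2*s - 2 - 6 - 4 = -8*a^2 + 35*a + s*(4 - a) - 12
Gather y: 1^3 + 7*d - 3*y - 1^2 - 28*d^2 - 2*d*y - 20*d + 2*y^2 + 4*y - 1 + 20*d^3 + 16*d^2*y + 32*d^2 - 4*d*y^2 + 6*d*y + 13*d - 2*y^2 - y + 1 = 20*d^3 + 4*d^2 - 4*d*y^2 + y*(16*d^2 + 4*d)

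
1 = 1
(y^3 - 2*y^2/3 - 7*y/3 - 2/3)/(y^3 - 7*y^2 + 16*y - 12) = (3*y^2 + 4*y + 1)/(3*(y^2 - 5*y + 6))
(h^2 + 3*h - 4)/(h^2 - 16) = (h - 1)/(h - 4)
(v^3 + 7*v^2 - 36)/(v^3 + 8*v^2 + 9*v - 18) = (v - 2)/(v - 1)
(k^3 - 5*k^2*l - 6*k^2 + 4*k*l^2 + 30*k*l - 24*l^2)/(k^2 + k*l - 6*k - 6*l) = (k^2 - 5*k*l + 4*l^2)/(k + l)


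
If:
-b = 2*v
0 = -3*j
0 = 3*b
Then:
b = 0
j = 0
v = 0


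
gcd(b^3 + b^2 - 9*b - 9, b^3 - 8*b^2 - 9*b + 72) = b^2 - 9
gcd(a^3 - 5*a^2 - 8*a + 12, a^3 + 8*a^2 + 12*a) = a + 2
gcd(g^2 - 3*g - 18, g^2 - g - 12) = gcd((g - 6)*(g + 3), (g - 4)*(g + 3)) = g + 3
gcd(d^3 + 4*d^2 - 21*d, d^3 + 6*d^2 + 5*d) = d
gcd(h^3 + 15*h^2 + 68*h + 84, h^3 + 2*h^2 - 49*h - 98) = h^2 + 9*h + 14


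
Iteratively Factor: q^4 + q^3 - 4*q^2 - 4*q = (q + 1)*(q^3 - 4*q) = (q + 1)*(q + 2)*(q^2 - 2*q) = q*(q + 1)*(q + 2)*(q - 2)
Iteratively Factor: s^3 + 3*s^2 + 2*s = (s + 1)*(s^2 + 2*s) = s*(s + 1)*(s + 2)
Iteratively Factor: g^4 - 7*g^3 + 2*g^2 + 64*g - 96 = (g - 2)*(g^3 - 5*g^2 - 8*g + 48) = (g - 4)*(g - 2)*(g^2 - g - 12) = (g - 4)^2*(g - 2)*(g + 3)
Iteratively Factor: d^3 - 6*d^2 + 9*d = (d - 3)*(d^2 - 3*d) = d*(d - 3)*(d - 3)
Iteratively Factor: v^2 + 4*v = (v)*(v + 4)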